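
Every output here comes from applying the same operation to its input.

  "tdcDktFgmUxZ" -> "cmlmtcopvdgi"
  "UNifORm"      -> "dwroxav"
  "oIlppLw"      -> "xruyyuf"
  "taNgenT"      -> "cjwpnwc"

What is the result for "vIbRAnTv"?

erkajwce

What's happening: shift every letter 9 places forward in the alphabet (wrapping around), then convert every letter to lowercase.
For "vIbRAnTv", step one produces "eRkAJwCe"; step two turns that into "erkajwce".
(Check on "oIlppLw": → "xRuyyUf" → "xruyyuf" ✓)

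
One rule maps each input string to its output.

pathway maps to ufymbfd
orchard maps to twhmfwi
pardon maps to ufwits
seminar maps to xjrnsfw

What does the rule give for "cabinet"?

The pattern: shift every letter 5 places forward in the alphabet (wrapping around).
Applying that to "cabinet" gives "hfgnsjy".

hfgnsjy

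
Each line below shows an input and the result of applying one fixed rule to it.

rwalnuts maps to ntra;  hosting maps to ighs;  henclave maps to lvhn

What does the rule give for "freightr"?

gtfe

The rule is to keep every other character starting from the first (positions 1st, 3rd, 5th, ...), then move the last 2 characters to the front (rotate right by 2).
"freightr" → "fegt" → "gtfe".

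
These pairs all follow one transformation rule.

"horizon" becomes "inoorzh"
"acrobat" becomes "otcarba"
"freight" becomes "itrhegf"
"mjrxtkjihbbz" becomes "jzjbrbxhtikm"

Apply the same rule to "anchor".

hrnoca

What's happening: take characters alternately from the front and the back (1st, last, 2nd, 2nd-last, ...), then swap the first and last characters.
Starting from "anchor": after the first operation, "arnoch"; after the second, "hrnoca".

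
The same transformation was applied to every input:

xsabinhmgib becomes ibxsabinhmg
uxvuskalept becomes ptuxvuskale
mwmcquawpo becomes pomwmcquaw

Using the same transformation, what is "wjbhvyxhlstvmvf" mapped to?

The transformation: move the last 2 characters to the front (rotate right by 2).
"wjbhvyxhlstvmvf" → "vfwjbhvyxhlstvm".

vfwjbhvyxhlstvm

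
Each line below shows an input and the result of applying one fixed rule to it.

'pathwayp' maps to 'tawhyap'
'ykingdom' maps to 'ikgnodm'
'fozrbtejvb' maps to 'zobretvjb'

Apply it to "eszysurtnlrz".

zssyruntrlz

The transformation: delete the first character, then swap each adjacent pair of characters (1↔2, 3↔4, ...).
Starting from "eszysurtnlrz": after the first operation, "szysurtnlrz"; after the second, "zssyruntrlz".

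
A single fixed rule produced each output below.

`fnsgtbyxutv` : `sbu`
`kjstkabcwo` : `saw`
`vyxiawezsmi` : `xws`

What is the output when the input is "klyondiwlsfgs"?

In each case the input is transformed by: keep one character in every 3, starting at position 3 (positions 3rd, 6th, 9th, ...).
Applying that to "klyondiwlsfgs" gives "ydlg".

ydlg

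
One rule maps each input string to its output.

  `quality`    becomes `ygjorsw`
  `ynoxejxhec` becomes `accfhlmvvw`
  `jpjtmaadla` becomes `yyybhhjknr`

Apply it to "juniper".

cghlnps

The rule is to sort the characters into alphabetical order, then shift every letter 2 places backward in the alphabet (wrapping around).
Working it through for "juniper": intermediate "eijnpru", final "cghlnps".
(Check on "jpjtmaadla": → "aaadjjlmpt" → "yyybhhjknr" ✓)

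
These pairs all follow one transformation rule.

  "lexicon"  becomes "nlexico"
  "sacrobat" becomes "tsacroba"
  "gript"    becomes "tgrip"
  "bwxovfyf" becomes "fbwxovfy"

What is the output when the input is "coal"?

What's happening: move the last character to the front.
So "coal" becomes "lcoa".

lcoa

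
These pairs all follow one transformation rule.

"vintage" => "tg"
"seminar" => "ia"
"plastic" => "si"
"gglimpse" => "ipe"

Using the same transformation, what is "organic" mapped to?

ai

Rule — delete the first 2 characters, then keep every other character starting from the second (positions 2nd, 4th, 6th, ...).
Applying that to "organic" gives "ai".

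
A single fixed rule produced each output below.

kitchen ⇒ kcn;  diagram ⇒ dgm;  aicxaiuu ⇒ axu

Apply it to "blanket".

bnt

The pattern: keep one character in every 3, starting at position 1 (positions 1st, 4th, 7th, ...).
Doing the same to "blanket": "bnt".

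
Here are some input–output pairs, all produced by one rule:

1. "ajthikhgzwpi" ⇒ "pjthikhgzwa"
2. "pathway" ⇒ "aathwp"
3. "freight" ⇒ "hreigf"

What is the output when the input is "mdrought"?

hdrougm

In each case the input is transformed by: delete the last character, then swap the first and last characters.
"mdrought" → "hdrougm".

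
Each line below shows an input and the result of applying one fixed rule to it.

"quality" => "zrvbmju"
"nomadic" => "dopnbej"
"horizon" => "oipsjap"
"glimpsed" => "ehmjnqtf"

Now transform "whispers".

txijtqfs

The rule is to move the last character to the front, then shift every letter 1 place forward in the alphabet (wrapping around).
For "whispers", step one produces "swhisper"; step two turns that into "txijtqfs".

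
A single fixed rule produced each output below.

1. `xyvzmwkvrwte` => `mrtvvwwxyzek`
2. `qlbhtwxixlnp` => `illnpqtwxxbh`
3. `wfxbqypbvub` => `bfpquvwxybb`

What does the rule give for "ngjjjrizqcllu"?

The transformation: sort the characters into alphabetical order, then move the first 2 characters to the end (rotate left by 2).
Applying both steps to "ngjjjrizqcllu": "cgijjjllnqruz", then "ijjjllnqruzcg".

ijjjllnqruzcg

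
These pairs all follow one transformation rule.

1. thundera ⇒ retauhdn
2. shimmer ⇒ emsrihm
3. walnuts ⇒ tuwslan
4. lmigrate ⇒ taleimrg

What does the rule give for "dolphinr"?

Looking at the pairs, the operation is to move the last 3 characters to the front (rotate right by 3), then swap each adjacent pair of characters (1↔2, 3↔4, ...).
For "dolphinr" the result is "nidrlohp".
(Check on "thundera": → "erathund" → "retauhdn" ✓)

nidrlohp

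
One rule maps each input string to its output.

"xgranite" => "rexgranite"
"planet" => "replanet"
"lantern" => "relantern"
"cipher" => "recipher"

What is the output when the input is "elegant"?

Each output is the input with this applied: prepend "re".
Applying that to "elegant" gives "reelegant".

reelegant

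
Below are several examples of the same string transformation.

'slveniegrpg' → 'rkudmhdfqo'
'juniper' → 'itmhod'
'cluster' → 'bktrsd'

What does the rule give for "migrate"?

Rule — shift every letter 1 place backward in the alphabet (wrapping around), then delete the last character.
Applying both steps to "migrate": "lhfqzsd", then "lhfqzs".

lhfqzs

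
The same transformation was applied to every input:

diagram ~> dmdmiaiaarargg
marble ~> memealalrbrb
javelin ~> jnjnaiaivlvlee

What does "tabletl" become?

The transformation: double every character, then take characters alternately from the front and the back (1st, last, 2nd, 2nd-last, ...).
"tabletl" → "ttaabblleettll" → "tltlatatbebell".

tltlatatbebell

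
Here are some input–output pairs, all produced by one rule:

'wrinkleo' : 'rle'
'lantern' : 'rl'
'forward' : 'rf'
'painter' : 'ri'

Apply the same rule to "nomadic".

The pattern: sort the characters into reverse alphabetical order, then keep one character in every 3, starting at position 2 (positions 2nd, 5th, 8th, ...).
Starting from "nomadic": after the first operation, "onmidca"; after the second, "nd".

nd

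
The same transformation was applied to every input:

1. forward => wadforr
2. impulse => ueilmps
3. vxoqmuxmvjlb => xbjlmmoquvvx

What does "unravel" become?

Rule — sort the characters into alphabetical order, then move the last character to the front.
Applying that to "unravel" gives "vaelnru".

vaelnru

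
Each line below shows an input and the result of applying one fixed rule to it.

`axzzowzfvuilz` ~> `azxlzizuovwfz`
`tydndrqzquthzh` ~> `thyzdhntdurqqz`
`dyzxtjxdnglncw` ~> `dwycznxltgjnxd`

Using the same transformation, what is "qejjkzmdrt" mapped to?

qterjdjmkz

Looking at the pairs, the operation is to take characters alternately from the front and the back (1st, last, 2nd, 2nd-last, ...).
On "qejjkzmdrt" that produces "qterjdjmkz".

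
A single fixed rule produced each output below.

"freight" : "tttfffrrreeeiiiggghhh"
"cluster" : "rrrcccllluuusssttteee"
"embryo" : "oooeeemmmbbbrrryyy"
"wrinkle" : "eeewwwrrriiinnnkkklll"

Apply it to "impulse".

eeeiiimmmpppuuulllsss

The pattern: repeat every character 3 times, then move the last 3 characters to the front (rotate right by 3).
For "impulse", step one produces "iiimmmpppuuulllssseee"; step two turns that into "eeeiiimmmpppuuulllsss".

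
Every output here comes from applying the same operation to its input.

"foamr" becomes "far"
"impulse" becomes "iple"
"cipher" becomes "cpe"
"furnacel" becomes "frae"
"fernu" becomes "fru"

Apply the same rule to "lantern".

The transformation: keep every other character starting from the first (positions 1st, 3rd, 5th, ...).
For "lantern" the result is "lnen".

lnen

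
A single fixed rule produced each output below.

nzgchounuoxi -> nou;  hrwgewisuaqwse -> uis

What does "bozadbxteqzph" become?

btx

What's happening: take characters alternately from the front and the back (1st, last, 2nd, 2nd-last, ...), then keep only the last 3 characters.
For "bozadbxteqzph", step one produces "bhopzzaqdebtx"; step two turns that into "btx".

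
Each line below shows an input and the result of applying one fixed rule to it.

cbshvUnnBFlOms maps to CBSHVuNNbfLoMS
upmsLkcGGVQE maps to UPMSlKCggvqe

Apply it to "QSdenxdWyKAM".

The rule is to flip the case of every letter.
So "QSdenxdWyKAM" becomes "qsDENXDwYkam".

qsDENXDwYkam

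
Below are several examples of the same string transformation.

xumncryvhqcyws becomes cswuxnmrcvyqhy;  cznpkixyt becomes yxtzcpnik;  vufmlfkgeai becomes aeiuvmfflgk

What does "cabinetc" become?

nctacibe

Each output is the input with this applied: swap each adjacent pair of characters (1↔2, 3↔4, ...), then move the last 3 characters to the front (rotate right by 3).
On "cabinetc": the first step gives "acibenct", and the second then gives "nctacibe".
(Check on "xumncryvhqcyws": → "uxnmrcvyqhycsw" → "cswuxnmrcvyqhy" ✓)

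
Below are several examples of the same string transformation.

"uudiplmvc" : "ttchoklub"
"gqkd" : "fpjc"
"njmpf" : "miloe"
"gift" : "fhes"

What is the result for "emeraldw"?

dldqzkcv

The rule is to shift every letter 1 place backward in the alphabet (wrapping around).
"emeraldw" → "dldqzkcv".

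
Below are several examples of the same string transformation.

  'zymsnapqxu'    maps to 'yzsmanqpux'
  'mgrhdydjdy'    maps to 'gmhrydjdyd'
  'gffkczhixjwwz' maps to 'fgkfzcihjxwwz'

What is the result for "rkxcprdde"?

krcxrpdde

The transformation: swap each adjacent pair of characters (1↔2, 3↔4, ...).
For "rkxcprdde" the result is "krcxrpdde".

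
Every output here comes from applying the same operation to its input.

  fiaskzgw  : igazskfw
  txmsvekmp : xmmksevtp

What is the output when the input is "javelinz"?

anvieljz

What's happening: take characters alternately from the front and the back (1st, last, 2nd, 2nd-last, ...), then move the first 2 characters to the end (rotate left by 2).
"javelinz" → "jzanviel" → "anvieljz".
(Check on "txmsvekmp": → "tpxmmksev" → "xmmksevtp" ✓)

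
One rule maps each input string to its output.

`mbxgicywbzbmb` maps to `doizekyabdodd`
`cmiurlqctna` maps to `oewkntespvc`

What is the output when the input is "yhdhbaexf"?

The pattern: shift every letter 2 places forward in the alphabet (wrapping around), then swap each adjacent pair of characters (1↔2, 3↔4, ...).
Starting from "yhdhbaexf": after the first operation, "ajfjdcgzh"; after the second, "jajfcdzgh".
(Check on "cmiurlqctna": → "eokwtnsevpc" → "oewkntespvc" ✓)

jajfcdzgh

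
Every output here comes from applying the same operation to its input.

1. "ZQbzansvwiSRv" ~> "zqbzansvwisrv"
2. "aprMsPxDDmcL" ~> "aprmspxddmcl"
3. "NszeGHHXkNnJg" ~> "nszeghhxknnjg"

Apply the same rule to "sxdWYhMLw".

sxdwyhmlw

Rule — convert every letter to lowercase.
For "sxdWYhMLw" the result is "sxdwyhmlw".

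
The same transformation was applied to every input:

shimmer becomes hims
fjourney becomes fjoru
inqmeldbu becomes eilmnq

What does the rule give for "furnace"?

What's happening: delete the last 3 characters, then sort the characters into alphabetical order.
Applying both steps to "furnace": "furn", then "fnru".

fnru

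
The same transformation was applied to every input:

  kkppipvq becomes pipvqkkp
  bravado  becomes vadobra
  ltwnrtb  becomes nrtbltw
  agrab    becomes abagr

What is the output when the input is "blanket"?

nketbla

Each output is the input with this applied: move the first 3 characters to the end (rotate left by 3).
Applying that to "blanket" gives "nketbla".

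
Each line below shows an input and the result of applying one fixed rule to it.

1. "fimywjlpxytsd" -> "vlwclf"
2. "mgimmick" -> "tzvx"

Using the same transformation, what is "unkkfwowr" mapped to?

Each output is the input with this applied: shift every letter 13 places forward in the alphabet (wrapping around) — i.e. ROT13, then keep every other character starting from the second (positions 2nd, 4th, 6th, ...).
So "unkkfwowr" becomes "axjj".

axjj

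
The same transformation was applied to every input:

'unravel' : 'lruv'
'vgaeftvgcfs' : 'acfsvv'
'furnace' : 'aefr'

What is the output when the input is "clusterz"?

crtu

What's happening: keep every other character starting from the first (positions 1st, 3rd, 5th, ...), then sort the characters into alphabetical order.
Working it through for "clusterz": intermediate "cutr", final "crtu".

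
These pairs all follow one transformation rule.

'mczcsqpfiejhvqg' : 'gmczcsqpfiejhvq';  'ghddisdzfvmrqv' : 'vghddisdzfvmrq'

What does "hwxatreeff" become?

Each output is the input with this applied: move the last character to the front.
Doing the same to "hwxatreeff": "fhwxatreef".

fhwxatreef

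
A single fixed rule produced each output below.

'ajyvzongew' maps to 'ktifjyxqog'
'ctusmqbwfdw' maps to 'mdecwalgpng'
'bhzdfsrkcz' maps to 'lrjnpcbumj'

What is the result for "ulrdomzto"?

evbnywjdy

Rule — shift every letter 10 places forward in the alphabet (wrapping around).
So "ulrdomzto" becomes "evbnywjdy".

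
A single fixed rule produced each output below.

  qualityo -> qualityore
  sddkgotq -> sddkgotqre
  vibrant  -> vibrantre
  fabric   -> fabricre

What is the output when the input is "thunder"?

The pattern: append "re".
Applying that to "thunder" gives "thunderre".

thunderre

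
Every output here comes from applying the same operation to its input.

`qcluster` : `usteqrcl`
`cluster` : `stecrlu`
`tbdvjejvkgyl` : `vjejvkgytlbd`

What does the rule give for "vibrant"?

ranvtib

Each output is the input with this applied: swap the first and last characters, then move the first 3 characters to the end (rotate left by 3).
Applying both steps to "vibrant": "tibranv", then "ranvtib".
(Check on "tbdvjejvkgyl": → "lbdvjejvkgyt" → "vjejvkgytlbd" ✓)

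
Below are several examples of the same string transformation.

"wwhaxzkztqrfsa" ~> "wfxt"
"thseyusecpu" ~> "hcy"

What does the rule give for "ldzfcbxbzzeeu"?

decb

What's happening: take characters alternately from the front and the back (1st, last, 2nd, 2nd-last, ...), then keep one character in every 3, starting at position 3 (positions 3rd, 6th, 9th, ...).
Starting from "ldzfcbxbzzeeu": after the first operation, "ludezefzczbbx"; after the second, "decb".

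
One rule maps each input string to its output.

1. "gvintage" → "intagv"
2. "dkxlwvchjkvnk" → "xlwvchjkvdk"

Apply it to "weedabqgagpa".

edabqgagwe

In each case the input is transformed by: delete the last 2 characters, then move the first 2 characters to the end (rotate left by 2).
On "weedabqgagpa": the first step gives "weedabqgag", and the second then gives "edabqgagwe".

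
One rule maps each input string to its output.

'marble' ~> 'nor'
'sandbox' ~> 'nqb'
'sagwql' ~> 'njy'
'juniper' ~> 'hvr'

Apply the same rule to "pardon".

The pattern: shift every letter 13 places forward in the alphabet (wrapping around) — i.e. ROT13, then keep every other character starting from the second (positions 2nd, 4th, 6th, ...).
Applying both steps to "pardon": "cneqba", then "nqa".
(Check on "sagwql": → "fntjdy" → "njy" ✓)

nqa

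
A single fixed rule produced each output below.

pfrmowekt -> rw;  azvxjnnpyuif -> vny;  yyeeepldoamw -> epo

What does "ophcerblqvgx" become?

In each case the input is transformed by: keep one character in every 3, starting at position 3 (positions 3rd, 6th, 9th, ...), then delete the last character.
"ophcerblqvgx" → "hrqx" → "hrq".
(Check on "pfrmowekt": → "rwt" → "rw" ✓)

hrq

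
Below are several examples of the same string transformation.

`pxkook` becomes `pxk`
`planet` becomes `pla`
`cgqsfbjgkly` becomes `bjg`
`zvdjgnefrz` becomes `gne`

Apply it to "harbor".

The rule is to move the last 3 characters to the front (rotate right by 3), then keep only the last 3 characters.
Applying that to "harbor" gives "har".

har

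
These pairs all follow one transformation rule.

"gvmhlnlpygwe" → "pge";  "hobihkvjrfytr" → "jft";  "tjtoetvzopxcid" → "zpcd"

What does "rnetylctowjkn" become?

twk

Looking at the pairs, the operation is to keep every other character starting from the second (positions 2nd, 4th, 6th, ...), then delete the first 3 characters.
"rnetylctowjkn" → "ntltwk" → "twk".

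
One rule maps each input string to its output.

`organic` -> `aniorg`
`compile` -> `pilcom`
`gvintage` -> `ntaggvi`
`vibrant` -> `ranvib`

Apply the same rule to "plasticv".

sticpla

Looking at the pairs, the operation is to delete the last character, then move the first 3 characters to the end (rotate left by 3).
So "plasticv" becomes "sticpla".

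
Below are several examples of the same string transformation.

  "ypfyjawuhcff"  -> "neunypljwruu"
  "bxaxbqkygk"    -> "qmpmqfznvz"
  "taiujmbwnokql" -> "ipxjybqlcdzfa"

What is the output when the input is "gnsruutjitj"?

What's happening: shift every letter 11 places backward in the alphabet (wrapping around).
Applying that to "gnsruutjitj" gives "vchgjjiyxiy".

vchgjjiyxiy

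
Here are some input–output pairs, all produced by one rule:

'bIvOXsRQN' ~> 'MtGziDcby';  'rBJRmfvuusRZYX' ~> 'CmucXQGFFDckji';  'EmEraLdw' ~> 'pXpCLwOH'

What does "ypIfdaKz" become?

In each case the input is transformed by: flip the case of every letter, then shift every letter 11 places forward in the alphabet (wrapping around).
Working it through for "ypIfdaKz": intermediate "YPiFDAkZ", final "JAtQOLvK".

JAtQOLvK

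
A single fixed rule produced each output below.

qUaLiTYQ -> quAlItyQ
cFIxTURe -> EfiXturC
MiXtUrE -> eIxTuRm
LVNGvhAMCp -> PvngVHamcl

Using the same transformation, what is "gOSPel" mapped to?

Rule — swap the first and last characters, then flip the case of every letter.
For "gOSPel", step one produces "lOSPeg"; step two turns that into "LospEG".

LospEG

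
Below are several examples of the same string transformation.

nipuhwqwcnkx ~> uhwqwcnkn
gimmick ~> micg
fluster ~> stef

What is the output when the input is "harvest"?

vesh

The pattern: swap the first and last characters, then delete the first 3 characters.
Starting from "harvest": after the first operation, "tarvesh"; after the second, "vesh".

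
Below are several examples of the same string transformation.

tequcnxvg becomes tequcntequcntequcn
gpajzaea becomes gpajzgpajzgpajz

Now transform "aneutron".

aneutaneutaneut

Rule — delete the last 3 characters, then write the whole string 3 times in a row.
Starting from "aneutron": after the first operation, "aneut"; after the second, "aneutaneutaneut".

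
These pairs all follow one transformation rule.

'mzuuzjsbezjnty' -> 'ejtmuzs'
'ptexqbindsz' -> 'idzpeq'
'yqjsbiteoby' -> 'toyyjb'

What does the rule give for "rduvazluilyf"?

In each case the input is transformed by: keep every other character starting from the first (positions 1st, 3rd, 5th, ...), then move the last 3 characters to the front (rotate right by 3).
Starting from "rduvazluilyf": after the first operation, "rualiy"; after the second, "liyrua".

liyrua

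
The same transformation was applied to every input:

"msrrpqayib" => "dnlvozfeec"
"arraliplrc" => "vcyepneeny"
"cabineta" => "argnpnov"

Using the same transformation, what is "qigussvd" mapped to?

The transformation: swap the front and back halves of the string, then shift every letter 13 places forward in the alphabet (wrapping around) — i.e. ROT13.
On "qigussvd": the first step gives "ssvdqigu", and the second then gives "ffiqdvth".

ffiqdvth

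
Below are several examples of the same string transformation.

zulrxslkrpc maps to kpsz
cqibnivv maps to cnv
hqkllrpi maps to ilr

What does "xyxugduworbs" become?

Rule — sort the characters into alphabetical order, then keep one character in every 3, starting at position 2 (positions 2nd, 5th, 8th, ...).
On "xyxugduworbs": the first step gives "bdgorsuuwxxy", and the second then gives "drux".

drux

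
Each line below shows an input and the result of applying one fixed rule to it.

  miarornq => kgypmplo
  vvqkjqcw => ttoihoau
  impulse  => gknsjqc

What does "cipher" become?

In each case the input is transformed by: shift every letter 2 places backward in the alphabet (wrapping around).
Applying that to "cipher" gives "agnfcp".

agnfcp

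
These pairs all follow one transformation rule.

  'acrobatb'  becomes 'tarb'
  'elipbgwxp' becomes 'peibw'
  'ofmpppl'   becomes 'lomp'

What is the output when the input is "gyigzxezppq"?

qgizep

The transformation: keep every other character starting from the first (positions 1st, 3rd, 5th, ...), then move the last character to the front.
Starting from "gyigzxezppq": after the first operation, "gizepq"; after the second, "qgizep".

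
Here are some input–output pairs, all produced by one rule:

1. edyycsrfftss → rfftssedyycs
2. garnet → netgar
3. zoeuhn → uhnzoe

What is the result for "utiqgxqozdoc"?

qozdocutiqgx

Each output is the input with this applied: swap the front and back halves of the string.
For "utiqgxqozdoc" the result is "qozdocutiqgx".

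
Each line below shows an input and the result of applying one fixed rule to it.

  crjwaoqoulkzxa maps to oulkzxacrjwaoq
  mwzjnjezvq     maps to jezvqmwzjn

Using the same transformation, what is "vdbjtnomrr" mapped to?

What's happening: swap the front and back halves of the string.
Applying that to "vdbjtnomrr" gives "nomrrvdbjt".

nomrrvdbjt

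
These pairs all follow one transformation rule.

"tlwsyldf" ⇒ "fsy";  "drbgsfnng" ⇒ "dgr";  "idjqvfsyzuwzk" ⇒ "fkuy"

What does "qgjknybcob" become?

bjo

In each case the input is transformed by: sort the characters into alphabetical order, then keep one character in every 3, starting at position 2 (positions 2nd, 5th, 8th, ...).
"qgjknybcob" → "bjo".
(Check on "tlwsyldf": → "dfllstwy" → "fsy" ✓)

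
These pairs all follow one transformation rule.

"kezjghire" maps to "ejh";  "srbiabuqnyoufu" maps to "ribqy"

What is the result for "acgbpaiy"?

Each output is the input with this applied: delete the last 3 characters, then keep every other character starting from the second (positions 2nd, 4th, 6th, ...).
"acgbpaiy" → "acgbp" → "cb".
(Check on "kezjghire": → "kezjgh" → "ejh" ✓)

cb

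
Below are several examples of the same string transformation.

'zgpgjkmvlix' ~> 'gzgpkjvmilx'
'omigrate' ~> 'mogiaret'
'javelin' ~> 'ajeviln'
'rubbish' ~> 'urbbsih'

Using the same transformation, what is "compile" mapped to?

ocpmlie

Looking at the pairs, the operation is to swap each adjacent pair of characters (1↔2, 3↔4, ...).
So "compile" becomes "ocpmlie".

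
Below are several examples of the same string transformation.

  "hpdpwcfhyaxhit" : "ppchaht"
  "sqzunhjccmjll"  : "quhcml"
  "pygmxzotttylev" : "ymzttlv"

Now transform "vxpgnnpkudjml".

xgnkdm

What's happening: keep every other character starting from the second (positions 2nd, 4th, 6th, ...).
Applying that to "vxpgnnpkudjml" gives "xgnkdm".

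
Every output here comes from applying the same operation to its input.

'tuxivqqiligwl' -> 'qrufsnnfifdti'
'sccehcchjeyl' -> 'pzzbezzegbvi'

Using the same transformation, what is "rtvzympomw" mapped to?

oqswvjmljt

What's happening: shift every letter 3 places backward in the alphabet (wrapping around).
So "rtvzympomw" becomes "oqswvjmljt".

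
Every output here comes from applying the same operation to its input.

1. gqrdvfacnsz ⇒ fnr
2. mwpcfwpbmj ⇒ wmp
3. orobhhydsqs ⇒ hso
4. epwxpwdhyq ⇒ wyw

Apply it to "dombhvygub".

The transformation: keep one character in every 3, starting at position 3 (positions 3rd, 6th, 9th, ...), then move the first character to the end.
"dombhvygub" → "vum".
(Check on "orobhhydsqs": → "ohs" → "hso" ✓)

vum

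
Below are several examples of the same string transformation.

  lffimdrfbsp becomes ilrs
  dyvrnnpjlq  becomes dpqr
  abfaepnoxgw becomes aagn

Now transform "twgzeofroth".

The transformation: keep one character in every 3, starting at position 1 (positions 1st, 4th, 7th, ...), then sort the characters into alphabetical order.
Working it through for "twgzeofroth": intermediate "tzft", final "fttz".

fttz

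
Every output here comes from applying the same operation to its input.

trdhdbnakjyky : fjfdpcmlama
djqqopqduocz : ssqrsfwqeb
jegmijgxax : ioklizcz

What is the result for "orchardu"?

The pattern: delete the first 2 characters, then shift every letter 2 places forward in the alphabet (wrapping around).
Starting from "orchardu": after the first operation, "chardu"; after the second, "ejctfw".
(Check on "trdhdbnakjyky": → "dhdbnakjyky" → "fjfdpcmlama" ✓)

ejctfw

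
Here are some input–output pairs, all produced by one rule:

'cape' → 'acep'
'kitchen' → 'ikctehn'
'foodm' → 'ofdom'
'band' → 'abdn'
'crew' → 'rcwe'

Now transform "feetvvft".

eftevvtf

The rule is to swap each adjacent pair of characters (1↔2, 3↔4, ...).
Applying that to "feetvvft" gives "eftevvtf".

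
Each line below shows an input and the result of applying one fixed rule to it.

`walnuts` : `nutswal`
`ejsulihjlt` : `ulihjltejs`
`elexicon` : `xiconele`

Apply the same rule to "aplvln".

vlnapl

What's happening: move the first 3 characters to the end (rotate left by 3).
Doing the same to "aplvln": "vlnapl".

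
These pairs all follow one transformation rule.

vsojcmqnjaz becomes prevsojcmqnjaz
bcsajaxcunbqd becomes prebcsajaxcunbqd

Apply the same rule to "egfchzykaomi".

The pattern: prepend "pre".
Applying that to "egfchzykaomi" gives "preegfchzykaomi".

preegfchzykaomi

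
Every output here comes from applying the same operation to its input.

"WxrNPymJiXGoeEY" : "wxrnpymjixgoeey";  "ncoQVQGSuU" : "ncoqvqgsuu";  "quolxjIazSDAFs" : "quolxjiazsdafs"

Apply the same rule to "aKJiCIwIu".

What's happening: convert every letter to lowercase.
"aKJiCIwIu" → "akjiciwiu".

akjiciwiu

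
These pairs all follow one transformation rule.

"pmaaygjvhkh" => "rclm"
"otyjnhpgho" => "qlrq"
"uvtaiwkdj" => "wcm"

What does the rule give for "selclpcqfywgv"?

ueeax

The transformation: shift every letter 2 places forward in the alphabet (wrapping around), then keep one character in every 3, starting at position 1 (positions 1st, 4th, 7th, ...).
"selclpcqfywgv" → "ugnenreshayix" → "ueeax".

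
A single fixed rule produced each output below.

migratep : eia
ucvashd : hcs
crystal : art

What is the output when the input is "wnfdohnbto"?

Looking at the pairs, the operation is to move the last 2 characters to the front (rotate right by 2), then keep one character in every 3, starting at position 1 (positions 1st, 4th, 7th, ...).
Applying both steps to "wnfdohnbto": "townfdohnb", then "tnob".
(Check on "ucvashd": → "hducvas" → "hcs" ✓)

tnob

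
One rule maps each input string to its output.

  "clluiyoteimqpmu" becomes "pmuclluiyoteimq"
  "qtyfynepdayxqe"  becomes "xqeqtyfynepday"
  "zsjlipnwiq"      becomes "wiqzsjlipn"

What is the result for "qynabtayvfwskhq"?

khqqynabtayvfws

The rule is to move the last 3 characters to the front (rotate right by 3).
On "qynabtayvfwskhq" that produces "khqqynabtayvfws".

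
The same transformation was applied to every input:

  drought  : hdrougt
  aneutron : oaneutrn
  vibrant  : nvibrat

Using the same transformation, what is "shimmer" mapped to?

eshimmr

Each output is the input with this applied: move the last character to the front, then swap the first and last characters.
For "shimmer", step one produces "rshimme"; step two turns that into "eshimmr".
(Check on "aneutron": → "naneutro" → "oaneutrn" ✓)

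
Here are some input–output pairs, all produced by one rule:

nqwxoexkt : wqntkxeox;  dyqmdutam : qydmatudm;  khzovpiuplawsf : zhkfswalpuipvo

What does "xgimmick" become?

igxkcimm

The transformation: reverse the string, then move the last 3 characters to the front (rotate right by 3).
Working it through for "xgimmick": intermediate "kcimmigx", final "igxkcimm".
(Check on "nqwxoexkt": → "tkxeoxwqn" → "wqntkxeox" ✓)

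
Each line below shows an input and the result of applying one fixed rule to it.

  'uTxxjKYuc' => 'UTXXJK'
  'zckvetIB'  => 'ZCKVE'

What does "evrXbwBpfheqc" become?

The transformation: delete the last 3 characters, then convert every letter to uppercase.
Starting from "evrXbwBpfheqc": after the first operation, "evrXbwBpfh"; after the second, "EVRXBWBPFH".

EVRXBWBPFH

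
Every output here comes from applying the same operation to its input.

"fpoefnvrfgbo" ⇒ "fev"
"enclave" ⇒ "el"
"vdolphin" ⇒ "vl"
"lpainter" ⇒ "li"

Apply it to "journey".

jr

The pattern: keep one character in every 3, starting at position 1 (positions 1st, 4th, 7th, ...), then delete the last character.
So "journey" becomes "jr".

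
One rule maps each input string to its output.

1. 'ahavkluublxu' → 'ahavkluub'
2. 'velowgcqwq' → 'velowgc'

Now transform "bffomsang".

bffoms

The pattern: delete the last 3 characters.
Applying that to "bffomsang" gives "bffoms".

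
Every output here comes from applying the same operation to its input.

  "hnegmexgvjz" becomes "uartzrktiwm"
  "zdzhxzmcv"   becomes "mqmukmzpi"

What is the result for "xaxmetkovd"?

knkzrgxbiq

The rule is to shift every letter 13 places forward in the alphabet (wrapping around) — i.e. ROT13.
So "xaxmetkovd" becomes "knkzrgxbiq".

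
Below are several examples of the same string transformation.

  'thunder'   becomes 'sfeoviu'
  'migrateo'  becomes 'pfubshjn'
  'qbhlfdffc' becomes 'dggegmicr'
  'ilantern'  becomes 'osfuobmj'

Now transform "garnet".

The transformation: shift every letter 1 place forward in the alphabet (wrapping around), then reverse the string.
"garnet" → "hbsofu" → "ufosbh".

ufosbh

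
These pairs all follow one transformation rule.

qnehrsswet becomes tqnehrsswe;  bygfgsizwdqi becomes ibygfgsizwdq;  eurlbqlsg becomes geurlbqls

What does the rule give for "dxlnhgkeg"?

What's happening: move the last character to the front.
So "dxlnhgkeg" becomes "gdxlnhgke".

gdxlnhgke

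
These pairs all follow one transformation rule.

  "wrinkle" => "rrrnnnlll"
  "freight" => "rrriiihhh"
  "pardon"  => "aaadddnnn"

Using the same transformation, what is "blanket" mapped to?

lllnnneee

What's happening: keep every other character starting from the second (positions 2nd, 4th, 6th, ...), then repeat every character 3 times.
For "blanket" the result is "lllnnneee".
(Check on "pardon": → "adn" → "aaadddnnn" ✓)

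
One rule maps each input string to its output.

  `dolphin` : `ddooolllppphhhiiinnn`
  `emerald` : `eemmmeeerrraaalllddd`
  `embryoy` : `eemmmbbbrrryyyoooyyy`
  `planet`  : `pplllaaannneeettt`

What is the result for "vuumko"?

vvuuuuuummmkkkooo

The pattern: repeat every character 3 times, then delete the first character.
So "vuumko" becomes "vvuuuuuummmkkkooo".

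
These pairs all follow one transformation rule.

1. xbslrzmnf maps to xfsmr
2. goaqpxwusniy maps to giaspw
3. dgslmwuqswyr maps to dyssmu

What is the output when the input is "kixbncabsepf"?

kpxsna

The pattern: keep every other character starting from the first (positions 1st, 3rd, 5th, ...), then take characters alternately from the front and the back (1st, last, 2nd, 2nd-last, ...).
Doing the same to "kixbncabsepf": "kpxsna".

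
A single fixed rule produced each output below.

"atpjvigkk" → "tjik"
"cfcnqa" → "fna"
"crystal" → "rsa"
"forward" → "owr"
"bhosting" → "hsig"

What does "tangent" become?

Each output is the input with this applied: keep every other character starting from the second (positions 2nd, 4th, 6th, ...).
On "tangent" that produces "agn".

agn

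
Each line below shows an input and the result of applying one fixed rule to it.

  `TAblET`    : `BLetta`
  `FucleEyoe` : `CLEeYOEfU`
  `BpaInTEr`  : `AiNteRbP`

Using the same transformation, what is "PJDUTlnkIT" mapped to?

Looking at the pairs, the operation is to flip the case of every letter, then move the first 2 characters to the end (rotate left by 2).
"PJDUTlnkIT" → "pjdutLNKit" → "dutLNKitpj".
(Check on "TAblET": → "taBLet" → "BLetta" ✓)

dutLNKitpj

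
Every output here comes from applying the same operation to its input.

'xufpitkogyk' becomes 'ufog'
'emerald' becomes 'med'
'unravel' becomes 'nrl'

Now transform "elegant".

Each output is the input with this applied: swap each adjacent pair of characters (1↔2, 3↔4, ...), then keep one character in every 3, starting at position 1 (positions 1st, 4th, 7th, ...).
"elegant" → "legenat" → "let".

let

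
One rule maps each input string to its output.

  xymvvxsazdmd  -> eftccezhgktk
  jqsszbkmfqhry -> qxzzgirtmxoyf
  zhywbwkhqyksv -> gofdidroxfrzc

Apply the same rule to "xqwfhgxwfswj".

exdmonedmzdq

Looking at the pairs, the operation is to shift every letter 7 places forward in the alphabet (wrapping around).
For "xqwfhgxwfswj" the result is "exdmonedmzdq".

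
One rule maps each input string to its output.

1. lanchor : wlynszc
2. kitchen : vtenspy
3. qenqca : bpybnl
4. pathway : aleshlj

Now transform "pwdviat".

ahogtle

Looking at the pairs, the operation is to shift every letter 11 places forward in the alphabet (wrapping around).
"pwdviat" → "ahogtle".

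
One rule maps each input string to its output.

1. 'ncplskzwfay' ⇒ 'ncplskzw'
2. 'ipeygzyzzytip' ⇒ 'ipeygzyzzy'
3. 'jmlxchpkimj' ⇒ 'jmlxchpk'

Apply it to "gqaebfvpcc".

gqaebfv

The rule is to delete the last 3 characters.
So "gqaebfvpcc" becomes "gqaebfv".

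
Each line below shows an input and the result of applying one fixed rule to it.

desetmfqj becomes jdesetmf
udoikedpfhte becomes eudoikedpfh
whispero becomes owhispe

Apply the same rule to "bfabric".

cbfabr

Rule — move the last 2 characters to the front (rotate right by 2), then delete the first character.
Starting from "bfabric": after the first operation, "icbfabr"; after the second, "cbfabr".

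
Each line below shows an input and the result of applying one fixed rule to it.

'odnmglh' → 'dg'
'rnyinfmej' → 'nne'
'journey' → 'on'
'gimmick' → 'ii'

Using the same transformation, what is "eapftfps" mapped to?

What's happening: keep one character in every 3, starting at position 2 (positions 2nd, 5th, 8th, ...).
On "eapftfps" that produces "ats".

ats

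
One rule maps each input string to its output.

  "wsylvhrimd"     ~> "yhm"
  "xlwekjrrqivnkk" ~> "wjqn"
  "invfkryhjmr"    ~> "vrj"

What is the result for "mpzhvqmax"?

zqx

The transformation: keep one character in every 3, starting at position 3 (positions 3rd, 6th, 9th, ...).
"mpzhvqmax" → "zqx".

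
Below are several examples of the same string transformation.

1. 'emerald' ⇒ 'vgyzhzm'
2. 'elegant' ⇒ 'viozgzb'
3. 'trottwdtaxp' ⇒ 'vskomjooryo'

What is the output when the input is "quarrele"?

Rule — move the last 3 characters to the front (rotate right by 3), then shift every letter 5 places backward in the alphabet (wrapping around).
Working it through for "quarrele": intermediate "elequarr", final "zgzlpvmm".

zgzlpvmm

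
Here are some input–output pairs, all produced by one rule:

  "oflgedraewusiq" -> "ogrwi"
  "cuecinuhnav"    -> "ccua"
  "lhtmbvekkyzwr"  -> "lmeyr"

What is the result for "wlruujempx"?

wuex

The pattern: keep one character in every 3, starting at position 1 (positions 1st, 4th, 7th, ...).
On "wlruujempx" that produces "wuex".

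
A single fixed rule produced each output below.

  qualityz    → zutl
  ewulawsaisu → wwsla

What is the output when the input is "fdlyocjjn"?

yjdc

Looking at the pairs, the operation is to keep every other character starting from the second (positions 2nd, 4th, 6th, ...), then sort the characters into reverse alphabetical order.
Doing the same to "fdlyocjjn": "yjdc".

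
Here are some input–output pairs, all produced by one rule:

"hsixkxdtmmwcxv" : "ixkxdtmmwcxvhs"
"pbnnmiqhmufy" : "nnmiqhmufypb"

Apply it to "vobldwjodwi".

The rule is to move the first 2 characters to the end (rotate left by 2).
"vobldwjodwi" → "bldwjodwivo".

bldwjodwivo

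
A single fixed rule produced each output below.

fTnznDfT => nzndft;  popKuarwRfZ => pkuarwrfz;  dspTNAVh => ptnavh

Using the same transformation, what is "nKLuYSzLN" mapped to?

Looking at the pairs, the operation is to delete the first 2 characters, then convert every letter to lowercase.
Working it through for "nKLuYSzLN": intermediate "LuYSzLN", final "luyszln".

luyszln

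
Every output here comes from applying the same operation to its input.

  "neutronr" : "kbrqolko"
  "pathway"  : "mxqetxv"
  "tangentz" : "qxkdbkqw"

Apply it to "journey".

glrokbv

In each case the input is transformed by: shift every letter 3 places backward in the alphabet (wrapping around).
Doing the same to "journey": "glrokbv".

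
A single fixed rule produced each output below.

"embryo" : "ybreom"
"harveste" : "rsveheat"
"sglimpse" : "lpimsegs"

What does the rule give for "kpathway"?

What's happening: take characters alternately from the front and the back (1st, last, 2nd, 2nd-last, ...), then swap the front and back halves of the string.
"kpathway" → "kypaawth" → "awthkypa".

awthkypa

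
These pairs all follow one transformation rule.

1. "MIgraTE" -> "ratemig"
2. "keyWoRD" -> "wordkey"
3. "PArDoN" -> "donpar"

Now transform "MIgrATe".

ratemig

The rule is to move the first 3 characters to the end (rotate left by 3), then convert every letter to lowercase.
For "MIgrATe" the result is "ratemig".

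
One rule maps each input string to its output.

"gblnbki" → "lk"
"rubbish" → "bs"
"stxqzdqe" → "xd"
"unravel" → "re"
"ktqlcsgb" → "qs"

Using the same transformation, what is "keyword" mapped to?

In each case the input is transformed by: keep one character in every 3, starting at position 3 (positions 3rd, 6th, 9th, ...).
Doing the same to "keyword": "yr".

yr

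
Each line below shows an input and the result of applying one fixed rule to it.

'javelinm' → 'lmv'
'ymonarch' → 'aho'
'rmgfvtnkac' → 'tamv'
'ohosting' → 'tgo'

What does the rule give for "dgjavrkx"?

The transformation: swap the front and back halves of the string, then keep one character in every 3, starting at position 1 (positions 1st, 4th, 7th, ...).
Applying both steps to "dgjavrkx": "vrkxdgja", then "vxj".

vxj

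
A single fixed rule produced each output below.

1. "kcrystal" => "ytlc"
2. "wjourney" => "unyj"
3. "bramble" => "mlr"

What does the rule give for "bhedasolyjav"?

Looking at the pairs, the operation is to keep every other character starting from the second (positions 2nd, 4th, 6th, ...), then move the first character to the end.
For "bhedasolyjav", step one produces "hdsljv"; step two turns that into "dsljvh".

dsljvh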